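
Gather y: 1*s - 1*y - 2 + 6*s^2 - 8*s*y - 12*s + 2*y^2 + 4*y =6*s^2 - 11*s + 2*y^2 + y*(3 - 8*s) - 2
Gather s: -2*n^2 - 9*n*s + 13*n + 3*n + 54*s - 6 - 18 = -2*n^2 + 16*n + s*(54 - 9*n) - 24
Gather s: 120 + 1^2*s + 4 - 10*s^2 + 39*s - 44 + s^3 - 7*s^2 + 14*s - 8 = s^3 - 17*s^2 + 54*s + 72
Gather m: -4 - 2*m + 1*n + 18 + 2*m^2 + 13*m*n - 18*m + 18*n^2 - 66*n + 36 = 2*m^2 + m*(13*n - 20) + 18*n^2 - 65*n + 50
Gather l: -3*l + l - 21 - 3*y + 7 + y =-2*l - 2*y - 14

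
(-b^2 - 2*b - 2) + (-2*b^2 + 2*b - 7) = -3*b^2 - 9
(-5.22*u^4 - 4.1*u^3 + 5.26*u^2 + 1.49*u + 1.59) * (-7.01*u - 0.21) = 36.5922*u^5 + 29.8372*u^4 - 36.0116*u^3 - 11.5495*u^2 - 11.4588*u - 0.3339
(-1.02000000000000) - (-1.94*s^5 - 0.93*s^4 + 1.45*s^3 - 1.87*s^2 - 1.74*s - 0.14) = 1.94*s^5 + 0.93*s^4 - 1.45*s^3 + 1.87*s^2 + 1.74*s - 0.88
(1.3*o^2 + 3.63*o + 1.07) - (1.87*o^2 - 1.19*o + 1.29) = -0.57*o^2 + 4.82*o - 0.22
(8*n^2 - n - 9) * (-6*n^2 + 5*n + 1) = -48*n^4 + 46*n^3 + 57*n^2 - 46*n - 9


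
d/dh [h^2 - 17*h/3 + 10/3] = 2*h - 17/3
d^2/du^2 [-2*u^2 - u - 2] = -4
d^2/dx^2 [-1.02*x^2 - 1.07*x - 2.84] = -2.04000000000000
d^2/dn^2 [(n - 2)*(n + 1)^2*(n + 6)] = 12*n^2 + 36*n - 6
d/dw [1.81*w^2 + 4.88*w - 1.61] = 3.62*w + 4.88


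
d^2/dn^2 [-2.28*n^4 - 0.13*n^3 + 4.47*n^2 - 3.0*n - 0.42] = -27.36*n^2 - 0.78*n + 8.94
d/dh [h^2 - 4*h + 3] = 2*h - 4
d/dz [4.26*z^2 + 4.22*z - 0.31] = 8.52*z + 4.22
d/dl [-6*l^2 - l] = -12*l - 1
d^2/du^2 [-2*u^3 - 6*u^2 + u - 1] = -12*u - 12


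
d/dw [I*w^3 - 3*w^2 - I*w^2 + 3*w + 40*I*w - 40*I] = 3*I*w^2 - 6*w - 2*I*w + 3 + 40*I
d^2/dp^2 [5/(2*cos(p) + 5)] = 10*(5*cos(p) - cos(2*p) + 3)/(2*cos(p) + 5)^3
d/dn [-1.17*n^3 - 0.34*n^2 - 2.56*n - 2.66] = -3.51*n^2 - 0.68*n - 2.56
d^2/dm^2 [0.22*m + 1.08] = 0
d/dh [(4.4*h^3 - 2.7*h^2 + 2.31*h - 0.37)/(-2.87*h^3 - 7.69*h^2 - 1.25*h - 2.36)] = (-7.105427357601e-15*h^5 - 41.585*h^4 + 2.2594*h^3 - 13.1988*h^2 + 7.0534*h - 5.9141)/(8.2369*h^6 + 44.1406*h^5 + 66.3111*h^4 + 32.7714*h^3 + 37.8593*h^2 + 5.9*h + 5.5696)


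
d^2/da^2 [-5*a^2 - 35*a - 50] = -10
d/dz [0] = 0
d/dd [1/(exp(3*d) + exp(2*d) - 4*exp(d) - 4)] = (-3*exp(2*d) - 2*exp(d) + 4)*exp(d)/(exp(3*d) + exp(2*d) - 4*exp(d) - 4)^2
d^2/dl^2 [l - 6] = 0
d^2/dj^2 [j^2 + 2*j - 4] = 2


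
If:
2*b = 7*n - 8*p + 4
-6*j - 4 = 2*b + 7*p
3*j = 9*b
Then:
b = -7*p/20 - 1/5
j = -21*p/20 - 3/5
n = 73*p/70 - 22/35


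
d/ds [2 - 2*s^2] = -4*s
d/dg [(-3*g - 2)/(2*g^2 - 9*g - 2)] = 2*(3*g^2 + 4*g - 6)/(4*g^4 - 36*g^3 + 73*g^2 + 36*g + 4)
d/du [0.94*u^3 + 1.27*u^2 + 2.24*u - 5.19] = 2.82*u^2 + 2.54*u + 2.24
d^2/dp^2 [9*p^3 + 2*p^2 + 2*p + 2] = 54*p + 4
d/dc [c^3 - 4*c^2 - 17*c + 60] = 3*c^2 - 8*c - 17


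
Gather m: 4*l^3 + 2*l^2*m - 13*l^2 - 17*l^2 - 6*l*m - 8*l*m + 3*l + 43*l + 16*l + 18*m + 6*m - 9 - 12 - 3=4*l^3 - 30*l^2 + 62*l + m*(2*l^2 - 14*l + 24) - 24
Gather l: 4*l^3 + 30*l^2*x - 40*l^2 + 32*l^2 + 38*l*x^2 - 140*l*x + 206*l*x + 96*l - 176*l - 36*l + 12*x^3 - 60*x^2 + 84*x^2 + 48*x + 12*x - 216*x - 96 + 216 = 4*l^3 + l^2*(30*x - 8) + l*(38*x^2 + 66*x - 116) + 12*x^3 + 24*x^2 - 156*x + 120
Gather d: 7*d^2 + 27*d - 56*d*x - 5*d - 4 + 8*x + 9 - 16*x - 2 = 7*d^2 + d*(22 - 56*x) - 8*x + 3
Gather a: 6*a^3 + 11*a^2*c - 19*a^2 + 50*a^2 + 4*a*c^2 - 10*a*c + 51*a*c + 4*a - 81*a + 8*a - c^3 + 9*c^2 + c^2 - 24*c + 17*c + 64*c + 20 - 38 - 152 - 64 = 6*a^3 + a^2*(11*c + 31) + a*(4*c^2 + 41*c - 69) - c^3 + 10*c^2 + 57*c - 234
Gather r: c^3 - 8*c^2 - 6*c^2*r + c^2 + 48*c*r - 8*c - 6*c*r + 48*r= c^3 - 7*c^2 - 8*c + r*(-6*c^2 + 42*c + 48)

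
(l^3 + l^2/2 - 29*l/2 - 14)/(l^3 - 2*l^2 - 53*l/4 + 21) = 2*(l + 1)/(2*l - 3)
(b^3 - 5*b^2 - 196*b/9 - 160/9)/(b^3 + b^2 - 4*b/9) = (3*b^2 - 19*b - 40)/(b*(3*b - 1))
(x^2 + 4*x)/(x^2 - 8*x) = (x + 4)/(x - 8)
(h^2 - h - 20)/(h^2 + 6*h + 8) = (h - 5)/(h + 2)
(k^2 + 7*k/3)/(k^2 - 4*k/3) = (3*k + 7)/(3*k - 4)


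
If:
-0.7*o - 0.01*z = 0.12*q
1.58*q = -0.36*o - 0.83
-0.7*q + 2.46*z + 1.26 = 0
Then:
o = 0.10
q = -0.55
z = -0.67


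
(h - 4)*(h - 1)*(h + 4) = h^3 - h^2 - 16*h + 16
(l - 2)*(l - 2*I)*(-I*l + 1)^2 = -l^4 + 2*l^3 - 3*l^2 + 6*l - 2*I*l + 4*I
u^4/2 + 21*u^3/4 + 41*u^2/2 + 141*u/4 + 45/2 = (u/2 + 1)*(u + 5/2)*(u + 3)^2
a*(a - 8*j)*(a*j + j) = a^3*j - 8*a^2*j^2 + a^2*j - 8*a*j^2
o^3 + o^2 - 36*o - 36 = (o - 6)*(o + 1)*(o + 6)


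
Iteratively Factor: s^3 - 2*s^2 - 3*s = (s - 3)*(s^2 + s) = (s - 3)*(s + 1)*(s)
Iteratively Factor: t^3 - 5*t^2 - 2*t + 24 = (t + 2)*(t^2 - 7*t + 12) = (t - 3)*(t + 2)*(t - 4)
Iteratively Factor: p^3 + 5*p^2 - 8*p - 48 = (p - 3)*(p^2 + 8*p + 16) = (p - 3)*(p + 4)*(p + 4)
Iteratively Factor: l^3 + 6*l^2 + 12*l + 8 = (l + 2)*(l^2 + 4*l + 4) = (l + 2)^2*(l + 2)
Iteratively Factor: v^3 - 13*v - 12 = (v - 4)*(v^2 + 4*v + 3) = (v - 4)*(v + 1)*(v + 3)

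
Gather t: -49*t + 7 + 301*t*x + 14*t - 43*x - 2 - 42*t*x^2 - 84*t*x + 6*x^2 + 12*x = t*(-42*x^2 + 217*x - 35) + 6*x^2 - 31*x + 5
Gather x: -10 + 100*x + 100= 100*x + 90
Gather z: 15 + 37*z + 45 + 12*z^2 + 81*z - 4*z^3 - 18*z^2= -4*z^3 - 6*z^2 + 118*z + 60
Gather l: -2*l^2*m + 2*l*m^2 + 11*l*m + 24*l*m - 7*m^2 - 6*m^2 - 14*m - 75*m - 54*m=-2*l^2*m + l*(2*m^2 + 35*m) - 13*m^2 - 143*m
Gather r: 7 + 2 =9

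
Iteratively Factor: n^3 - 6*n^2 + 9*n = (n - 3)*(n^2 - 3*n) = n*(n - 3)*(n - 3)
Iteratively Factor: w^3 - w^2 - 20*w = (w)*(w^2 - w - 20) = w*(w + 4)*(w - 5)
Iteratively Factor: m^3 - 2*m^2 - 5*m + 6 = (m + 2)*(m^2 - 4*m + 3) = (m - 3)*(m + 2)*(m - 1)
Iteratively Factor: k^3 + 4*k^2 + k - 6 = (k + 3)*(k^2 + k - 2) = (k + 2)*(k + 3)*(k - 1)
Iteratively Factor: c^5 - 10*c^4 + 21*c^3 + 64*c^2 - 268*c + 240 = (c - 2)*(c^4 - 8*c^3 + 5*c^2 + 74*c - 120) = (c - 2)^2*(c^3 - 6*c^2 - 7*c + 60) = (c - 2)^2*(c + 3)*(c^2 - 9*c + 20) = (c - 5)*(c - 2)^2*(c + 3)*(c - 4)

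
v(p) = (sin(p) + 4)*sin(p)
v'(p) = (sin(p) + 4)*cos(p) + sin(p)*cos(p)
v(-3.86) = 3.07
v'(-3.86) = -4.00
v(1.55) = 5.00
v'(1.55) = 0.12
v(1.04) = 4.19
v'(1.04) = 2.90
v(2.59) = 2.37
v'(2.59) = -4.30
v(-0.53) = -1.77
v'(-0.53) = 2.58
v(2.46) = 2.92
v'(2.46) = -4.08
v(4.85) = -2.98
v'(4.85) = 0.28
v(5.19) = -2.76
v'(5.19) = 1.02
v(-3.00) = -0.54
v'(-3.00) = -3.68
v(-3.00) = -0.54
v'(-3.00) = -3.68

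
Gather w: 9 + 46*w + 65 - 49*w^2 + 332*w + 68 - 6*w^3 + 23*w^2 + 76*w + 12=-6*w^3 - 26*w^2 + 454*w + 154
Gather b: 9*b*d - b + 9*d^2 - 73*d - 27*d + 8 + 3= b*(9*d - 1) + 9*d^2 - 100*d + 11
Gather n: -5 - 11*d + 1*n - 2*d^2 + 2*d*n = -2*d^2 - 11*d + n*(2*d + 1) - 5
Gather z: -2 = -2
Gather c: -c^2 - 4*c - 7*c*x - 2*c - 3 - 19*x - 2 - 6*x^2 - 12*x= -c^2 + c*(-7*x - 6) - 6*x^2 - 31*x - 5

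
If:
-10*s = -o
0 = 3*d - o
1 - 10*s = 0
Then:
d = 1/3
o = 1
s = 1/10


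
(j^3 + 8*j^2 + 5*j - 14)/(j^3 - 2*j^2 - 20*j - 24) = (j^2 + 6*j - 7)/(j^2 - 4*j - 12)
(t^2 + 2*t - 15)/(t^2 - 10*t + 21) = (t + 5)/(t - 7)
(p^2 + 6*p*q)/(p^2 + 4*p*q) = (p + 6*q)/(p + 4*q)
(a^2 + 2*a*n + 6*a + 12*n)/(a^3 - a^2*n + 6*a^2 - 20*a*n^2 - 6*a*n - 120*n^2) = (a + 2*n)/(a^2 - a*n - 20*n^2)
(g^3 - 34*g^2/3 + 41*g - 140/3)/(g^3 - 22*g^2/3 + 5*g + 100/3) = (3*g - 7)/(3*g + 5)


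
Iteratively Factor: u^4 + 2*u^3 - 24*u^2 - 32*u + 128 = (u + 4)*(u^3 - 2*u^2 - 16*u + 32) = (u - 2)*(u + 4)*(u^2 - 16) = (u - 4)*(u - 2)*(u + 4)*(u + 4)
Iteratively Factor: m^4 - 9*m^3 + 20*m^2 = (m - 5)*(m^3 - 4*m^2) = (m - 5)*(m - 4)*(m^2) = m*(m - 5)*(m - 4)*(m)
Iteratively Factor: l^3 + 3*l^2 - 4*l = (l)*(l^2 + 3*l - 4) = l*(l - 1)*(l + 4)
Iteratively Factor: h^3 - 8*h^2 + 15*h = (h)*(h^2 - 8*h + 15) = h*(h - 5)*(h - 3)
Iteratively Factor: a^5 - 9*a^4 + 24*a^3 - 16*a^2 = (a)*(a^4 - 9*a^3 + 24*a^2 - 16*a) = a*(a - 4)*(a^3 - 5*a^2 + 4*a) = a*(a - 4)^2*(a^2 - a) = a^2*(a - 4)^2*(a - 1)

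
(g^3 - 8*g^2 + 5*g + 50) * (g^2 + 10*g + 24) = g^5 + 2*g^4 - 51*g^3 - 92*g^2 + 620*g + 1200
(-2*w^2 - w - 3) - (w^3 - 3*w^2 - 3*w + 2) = -w^3 + w^2 + 2*w - 5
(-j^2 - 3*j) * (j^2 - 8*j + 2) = -j^4 + 5*j^3 + 22*j^2 - 6*j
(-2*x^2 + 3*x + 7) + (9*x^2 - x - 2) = 7*x^2 + 2*x + 5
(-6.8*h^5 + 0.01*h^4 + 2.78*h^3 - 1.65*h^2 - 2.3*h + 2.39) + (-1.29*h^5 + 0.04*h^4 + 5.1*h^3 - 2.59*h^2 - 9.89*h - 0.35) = -8.09*h^5 + 0.05*h^4 + 7.88*h^3 - 4.24*h^2 - 12.19*h + 2.04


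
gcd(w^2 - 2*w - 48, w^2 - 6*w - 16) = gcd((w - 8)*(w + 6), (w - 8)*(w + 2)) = w - 8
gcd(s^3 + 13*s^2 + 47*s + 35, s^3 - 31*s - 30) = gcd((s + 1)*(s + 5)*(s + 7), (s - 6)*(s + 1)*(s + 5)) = s^2 + 6*s + 5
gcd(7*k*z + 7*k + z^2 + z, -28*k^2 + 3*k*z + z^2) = 7*k + z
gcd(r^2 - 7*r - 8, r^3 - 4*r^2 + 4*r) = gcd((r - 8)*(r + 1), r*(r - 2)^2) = 1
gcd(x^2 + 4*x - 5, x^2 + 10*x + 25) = x + 5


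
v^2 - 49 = (v - 7)*(v + 7)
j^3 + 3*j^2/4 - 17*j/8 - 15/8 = (j - 3/2)*(j + 1)*(j + 5/4)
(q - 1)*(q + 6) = q^2 + 5*q - 6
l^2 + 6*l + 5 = (l + 1)*(l + 5)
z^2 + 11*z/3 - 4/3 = (z - 1/3)*(z + 4)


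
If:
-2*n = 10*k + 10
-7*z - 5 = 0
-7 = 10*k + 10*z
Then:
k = 1/70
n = -71/14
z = -5/7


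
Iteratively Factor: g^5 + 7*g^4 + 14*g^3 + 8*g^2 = (g)*(g^4 + 7*g^3 + 14*g^2 + 8*g) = g*(g + 1)*(g^3 + 6*g^2 + 8*g) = g*(g + 1)*(g + 2)*(g^2 + 4*g) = g*(g + 1)*(g + 2)*(g + 4)*(g)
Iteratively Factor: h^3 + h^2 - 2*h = (h - 1)*(h^2 + 2*h) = h*(h - 1)*(h + 2)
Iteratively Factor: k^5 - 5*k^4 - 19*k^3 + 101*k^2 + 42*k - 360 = (k + 2)*(k^4 - 7*k^3 - 5*k^2 + 111*k - 180) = (k - 3)*(k + 2)*(k^3 - 4*k^2 - 17*k + 60) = (k - 3)^2*(k + 2)*(k^2 - k - 20) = (k - 5)*(k - 3)^2*(k + 2)*(k + 4)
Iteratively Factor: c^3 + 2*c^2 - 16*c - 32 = (c - 4)*(c^2 + 6*c + 8) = (c - 4)*(c + 2)*(c + 4)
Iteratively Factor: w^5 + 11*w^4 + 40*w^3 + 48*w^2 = (w + 3)*(w^4 + 8*w^3 + 16*w^2) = w*(w + 3)*(w^3 + 8*w^2 + 16*w) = w^2*(w + 3)*(w^2 + 8*w + 16) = w^2*(w + 3)*(w + 4)*(w + 4)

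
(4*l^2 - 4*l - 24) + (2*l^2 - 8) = 6*l^2 - 4*l - 32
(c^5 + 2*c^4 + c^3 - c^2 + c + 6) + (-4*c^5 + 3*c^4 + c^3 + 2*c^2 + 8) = -3*c^5 + 5*c^4 + 2*c^3 + c^2 + c + 14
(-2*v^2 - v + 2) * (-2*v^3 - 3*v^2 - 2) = 4*v^5 + 8*v^4 - v^3 - 2*v^2 + 2*v - 4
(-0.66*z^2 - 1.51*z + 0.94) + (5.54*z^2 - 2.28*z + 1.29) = 4.88*z^2 - 3.79*z + 2.23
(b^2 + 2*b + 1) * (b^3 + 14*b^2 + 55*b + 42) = b^5 + 16*b^4 + 84*b^3 + 166*b^2 + 139*b + 42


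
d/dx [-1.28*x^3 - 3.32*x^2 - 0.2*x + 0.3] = -3.84*x^2 - 6.64*x - 0.2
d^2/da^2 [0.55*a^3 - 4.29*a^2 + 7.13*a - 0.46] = 3.3*a - 8.58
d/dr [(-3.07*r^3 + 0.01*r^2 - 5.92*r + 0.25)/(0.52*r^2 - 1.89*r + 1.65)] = (-1.5964*r^4 + 11.6046*r^3 - 12.137*r^2 - 0.227*r - 9.2955)/(0.2704*r^4 - 1.9656*r^3 + 5.2881*r^2 - 6.237*r + 2.7225)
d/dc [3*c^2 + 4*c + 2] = 6*c + 4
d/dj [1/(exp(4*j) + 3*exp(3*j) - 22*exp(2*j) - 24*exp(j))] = (-4*exp(3*j) - 9*exp(2*j) + 44*exp(j) + 24)*exp(-j)/(exp(3*j) + 3*exp(2*j) - 22*exp(j) - 24)^2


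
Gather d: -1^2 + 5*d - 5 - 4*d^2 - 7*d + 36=-4*d^2 - 2*d + 30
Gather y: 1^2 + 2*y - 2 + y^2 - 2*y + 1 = y^2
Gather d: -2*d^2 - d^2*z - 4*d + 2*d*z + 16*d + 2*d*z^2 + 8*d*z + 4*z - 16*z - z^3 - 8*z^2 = d^2*(-z - 2) + d*(2*z^2 + 10*z + 12) - z^3 - 8*z^2 - 12*z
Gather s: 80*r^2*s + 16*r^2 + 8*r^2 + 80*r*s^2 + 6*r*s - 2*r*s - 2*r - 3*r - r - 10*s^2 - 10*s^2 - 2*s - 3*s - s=24*r^2 - 6*r + s^2*(80*r - 20) + s*(80*r^2 + 4*r - 6)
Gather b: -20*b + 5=5 - 20*b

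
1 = 1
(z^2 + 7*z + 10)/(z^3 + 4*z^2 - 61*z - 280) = (z + 2)/(z^2 - z - 56)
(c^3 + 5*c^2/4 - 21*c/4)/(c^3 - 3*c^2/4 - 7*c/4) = (c + 3)/(c + 1)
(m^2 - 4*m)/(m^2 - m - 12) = m/(m + 3)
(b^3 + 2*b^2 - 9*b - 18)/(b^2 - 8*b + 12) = (b^3 + 2*b^2 - 9*b - 18)/(b^2 - 8*b + 12)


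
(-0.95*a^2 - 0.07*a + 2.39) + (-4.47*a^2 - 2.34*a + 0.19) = -5.42*a^2 - 2.41*a + 2.58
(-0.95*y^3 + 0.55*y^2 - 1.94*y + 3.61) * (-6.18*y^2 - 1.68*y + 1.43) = 5.871*y^5 - 1.803*y^4 + 9.7067*y^3 - 18.2641*y^2 - 8.839*y + 5.1623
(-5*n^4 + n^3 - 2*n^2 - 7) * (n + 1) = -5*n^5 - 4*n^4 - n^3 - 2*n^2 - 7*n - 7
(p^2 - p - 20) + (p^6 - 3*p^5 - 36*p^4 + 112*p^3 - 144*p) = p^6 - 3*p^5 - 36*p^4 + 112*p^3 + p^2 - 145*p - 20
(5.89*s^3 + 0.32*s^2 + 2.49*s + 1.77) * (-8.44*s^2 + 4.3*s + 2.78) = -49.7116*s^5 + 22.6262*s^4 - 3.2654*s^3 - 3.3422*s^2 + 14.5332*s + 4.9206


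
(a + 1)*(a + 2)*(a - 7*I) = a^3 + 3*a^2 - 7*I*a^2 + 2*a - 21*I*a - 14*I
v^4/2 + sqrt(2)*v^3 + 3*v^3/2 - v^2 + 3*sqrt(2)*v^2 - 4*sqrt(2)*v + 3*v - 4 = (v/2 + sqrt(2)/2)*(v - 1)*(v + 4)*(v + sqrt(2))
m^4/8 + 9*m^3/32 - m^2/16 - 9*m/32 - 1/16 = (m/4 + 1/2)*(m/2 + 1/2)*(m - 1)*(m + 1/4)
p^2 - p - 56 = (p - 8)*(p + 7)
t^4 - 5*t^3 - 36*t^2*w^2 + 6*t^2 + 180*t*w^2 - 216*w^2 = (t - 3)*(t - 2)*(t - 6*w)*(t + 6*w)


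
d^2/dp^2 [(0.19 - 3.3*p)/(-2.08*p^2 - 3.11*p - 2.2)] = ((3.3*p - 0.19)*(4.16*p + 3.11)*(8.32*p + 6.22) - (41.184*p + 19.7356)*(2.08*p^2 + 3.11*p + 2.2))/(2.08*p^2 + 3.11*p + 2.2)^3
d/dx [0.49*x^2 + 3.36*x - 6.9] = 0.98*x + 3.36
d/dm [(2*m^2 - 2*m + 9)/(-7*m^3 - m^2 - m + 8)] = (14*m^4 - 28*m^3 + 185*m^2 + 50*m - 7)/(49*m^6 + 14*m^5 + 15*m^4 - 110*m^3 - 15*m^2 - 16*m + 64)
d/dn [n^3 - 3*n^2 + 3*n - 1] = 3*n^2 - 6*n + 3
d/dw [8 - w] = -1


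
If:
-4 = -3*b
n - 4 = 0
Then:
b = 4/3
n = 4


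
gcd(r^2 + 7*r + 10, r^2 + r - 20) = r + 5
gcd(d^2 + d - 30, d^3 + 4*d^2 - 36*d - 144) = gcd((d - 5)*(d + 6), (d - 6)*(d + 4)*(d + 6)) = d + 6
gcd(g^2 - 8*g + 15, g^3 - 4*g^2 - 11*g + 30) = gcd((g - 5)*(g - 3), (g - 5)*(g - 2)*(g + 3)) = g - 5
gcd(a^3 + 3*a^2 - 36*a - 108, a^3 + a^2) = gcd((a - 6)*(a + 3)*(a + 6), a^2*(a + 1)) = 1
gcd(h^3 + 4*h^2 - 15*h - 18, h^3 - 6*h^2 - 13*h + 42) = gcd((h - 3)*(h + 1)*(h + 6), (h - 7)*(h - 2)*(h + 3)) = 1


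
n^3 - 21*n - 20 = (n - 5)*(n + 1)*(n + 4)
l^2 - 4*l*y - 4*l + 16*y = (l - 4)*(l - 4*y)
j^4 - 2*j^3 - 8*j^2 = j^2*(j - 4)*(j + 2)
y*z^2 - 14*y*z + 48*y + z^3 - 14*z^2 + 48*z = (y + z)*(z - 8)*(z - 6)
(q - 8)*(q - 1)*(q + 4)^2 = q^4 - q^3 - 48*q^2 - 80*q + 128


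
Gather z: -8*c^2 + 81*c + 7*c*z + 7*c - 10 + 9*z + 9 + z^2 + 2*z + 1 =-8*c^2 + 88*c + z^2 + z*(7*c + 11)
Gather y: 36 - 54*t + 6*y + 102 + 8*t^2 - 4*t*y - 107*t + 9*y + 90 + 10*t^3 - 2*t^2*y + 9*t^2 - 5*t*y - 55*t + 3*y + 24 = 10*t^3 + 17*t^2 - 216*t + y*(-2*t^2 - 9*t + 18) + 252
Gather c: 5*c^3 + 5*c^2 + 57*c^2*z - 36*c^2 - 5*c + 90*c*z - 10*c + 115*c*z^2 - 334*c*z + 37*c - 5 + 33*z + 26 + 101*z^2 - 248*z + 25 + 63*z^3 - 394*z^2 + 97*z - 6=5*c^3 + c^2*(57*z - 31) + c*(115*z^2 - 244*z + 22) + 63*z^3 - 293*z^2 - 118*z + 40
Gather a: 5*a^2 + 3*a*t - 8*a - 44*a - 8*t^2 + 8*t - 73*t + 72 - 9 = 5*a^2 + a*(3*t - 52) - 8*t^2 - 65*t + 63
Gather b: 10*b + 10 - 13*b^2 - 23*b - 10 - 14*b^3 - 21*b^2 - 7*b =-14*b^3 - 34*b^2 - 20*b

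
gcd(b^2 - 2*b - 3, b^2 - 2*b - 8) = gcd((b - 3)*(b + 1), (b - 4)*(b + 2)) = 1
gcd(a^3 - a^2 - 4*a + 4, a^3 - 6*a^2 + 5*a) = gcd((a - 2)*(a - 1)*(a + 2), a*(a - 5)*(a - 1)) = a - 1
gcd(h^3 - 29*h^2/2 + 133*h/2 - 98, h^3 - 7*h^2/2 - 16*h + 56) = h^2 - 15*h/2 + 14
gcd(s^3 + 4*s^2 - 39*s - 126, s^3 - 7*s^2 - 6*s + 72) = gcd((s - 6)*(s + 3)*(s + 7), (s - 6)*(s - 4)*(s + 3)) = s^2 - 3*s - 18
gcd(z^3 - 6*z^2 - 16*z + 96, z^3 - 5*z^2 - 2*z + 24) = z - 4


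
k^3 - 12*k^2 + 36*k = k*(k - 6)^2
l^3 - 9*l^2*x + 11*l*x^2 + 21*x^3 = (l - 7*x)*(l - 3*x)*(l + x)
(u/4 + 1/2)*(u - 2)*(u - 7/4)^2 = u^4/4 - 7*u^3/8 - 15*u^2/64 + 7*u/2 - 49/16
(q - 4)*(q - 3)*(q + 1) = q^3 - 6*q^2 + 5*q + 12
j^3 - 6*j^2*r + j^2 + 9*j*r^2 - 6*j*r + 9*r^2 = (j + 1)*(j - 3*r)^2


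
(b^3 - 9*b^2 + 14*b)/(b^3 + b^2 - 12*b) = (b^2 - 9*b + 14)/(b^2 + b - 12)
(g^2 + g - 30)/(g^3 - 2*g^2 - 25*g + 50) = (g + 6)/(g^2 + 3*g - 10)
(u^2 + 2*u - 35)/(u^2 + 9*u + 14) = (u - 5)/(u + 2)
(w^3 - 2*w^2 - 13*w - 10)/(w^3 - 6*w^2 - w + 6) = (w^2 - 3*w - 10)/(w^2 - 7*w + 6)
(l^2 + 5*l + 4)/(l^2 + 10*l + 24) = (l + 1)/(l + 6)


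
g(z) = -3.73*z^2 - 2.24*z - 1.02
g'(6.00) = -47.00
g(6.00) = -148.74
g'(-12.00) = 87.28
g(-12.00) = -511.26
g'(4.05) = -32.45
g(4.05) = -71.27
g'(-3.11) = 20.96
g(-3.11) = -30.13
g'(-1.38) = 8.05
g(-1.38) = -5.03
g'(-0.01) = -2.17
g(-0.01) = -1.00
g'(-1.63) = 9.92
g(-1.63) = -7.28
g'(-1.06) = 5.67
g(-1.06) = -2.84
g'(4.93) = -39.02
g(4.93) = -102.72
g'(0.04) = -2.54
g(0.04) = -1.12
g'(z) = -7.46*z - 2.24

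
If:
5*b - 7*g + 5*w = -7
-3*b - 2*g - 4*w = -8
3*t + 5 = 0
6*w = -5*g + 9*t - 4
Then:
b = 1314/161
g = 461/161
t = -5/3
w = -894/161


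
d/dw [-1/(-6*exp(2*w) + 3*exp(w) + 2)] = (3 - 12*exp(w))*exp(w)/(-6*exp(2*w) + 3*exp(w) + 2)^2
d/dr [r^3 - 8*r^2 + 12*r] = 3*r^2 - 16*r + 12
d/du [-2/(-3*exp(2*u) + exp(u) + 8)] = (2 - 12*exp(u))*exp(u)/(-3*exp(2*u) + exp(u) + 8)^2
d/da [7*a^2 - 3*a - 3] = 14*a - 3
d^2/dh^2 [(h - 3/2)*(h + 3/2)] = 2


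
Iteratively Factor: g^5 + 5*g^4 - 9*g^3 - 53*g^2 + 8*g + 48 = (g + 4)*(g^4 + g^3 - 13*g^2 - g + 12) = (g + 4)^2*(g^3 - 3*g^2 - g + 3) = (g + 1)*(g + 4)^2*(g^2 - 4*g + 3) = (g - 1)*(g + 1)*(g + 4)^2*(g - 3)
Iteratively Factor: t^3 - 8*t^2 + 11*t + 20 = (t - 5)*(t^2 - 3*t - 4) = (t - 5)*(t - 4)*(t + 1)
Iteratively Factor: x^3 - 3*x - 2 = (x + 1)*(x^2 - x - 2) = (x + 1)^2*(x - 2)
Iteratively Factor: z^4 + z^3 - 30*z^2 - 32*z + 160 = (z - 5)*(z^3 + 6*z^2 - 32) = (z - 5)*(z + 4)*(z^2 + 2*z - 8) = (z - 5)*(z - 2)*(z + 4)*(z + 4)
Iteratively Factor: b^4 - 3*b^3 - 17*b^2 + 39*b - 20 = (b - 5)*(b^3 + 2*b^2 - 7*b + 4) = (b - 5)*(b + 4)*(b^2 - 2*b + 1) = (b - 5)*(b - 1)*(b + 4)*(b - 1)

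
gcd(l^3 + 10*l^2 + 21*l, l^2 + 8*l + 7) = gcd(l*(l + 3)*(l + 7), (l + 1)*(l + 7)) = l + 7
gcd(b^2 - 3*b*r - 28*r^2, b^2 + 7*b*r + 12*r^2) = b + 4*r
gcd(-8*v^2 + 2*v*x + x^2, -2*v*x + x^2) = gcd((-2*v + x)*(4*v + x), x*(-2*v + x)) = -2*v + x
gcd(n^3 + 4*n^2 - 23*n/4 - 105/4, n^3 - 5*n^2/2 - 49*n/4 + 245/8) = n^2 + n - 35/4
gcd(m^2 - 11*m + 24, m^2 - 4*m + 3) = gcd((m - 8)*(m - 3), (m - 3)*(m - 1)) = m - 3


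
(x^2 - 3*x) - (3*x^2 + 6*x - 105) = -2*x^2 - 9*x + 105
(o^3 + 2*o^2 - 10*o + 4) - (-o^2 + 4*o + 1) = o^3 + 3*o^2 - 14*o + 3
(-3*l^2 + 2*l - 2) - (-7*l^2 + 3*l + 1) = 4*l^2 - l - 3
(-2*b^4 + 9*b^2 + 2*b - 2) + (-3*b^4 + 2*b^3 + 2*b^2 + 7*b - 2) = -5*b^4 + 2*b^3 + 11*b^2 + 9*b - 4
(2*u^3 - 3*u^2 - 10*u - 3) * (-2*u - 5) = -4*u^4 - 4*u^3 + 35*u^2 + 56*u + 15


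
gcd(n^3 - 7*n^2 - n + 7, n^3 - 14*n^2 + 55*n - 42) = n^2 - 8*n + 7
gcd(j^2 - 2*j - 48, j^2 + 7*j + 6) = j + 6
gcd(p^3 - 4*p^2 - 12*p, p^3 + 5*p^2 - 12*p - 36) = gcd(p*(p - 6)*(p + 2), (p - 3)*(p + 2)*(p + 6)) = p + 2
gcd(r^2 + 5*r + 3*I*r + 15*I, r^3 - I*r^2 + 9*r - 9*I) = r + 3*I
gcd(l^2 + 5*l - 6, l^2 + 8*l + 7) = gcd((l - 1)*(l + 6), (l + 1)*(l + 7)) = 1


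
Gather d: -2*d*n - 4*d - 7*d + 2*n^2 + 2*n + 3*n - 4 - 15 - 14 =d*(-2*n - 11) + 2*n^2 + 5*n - 33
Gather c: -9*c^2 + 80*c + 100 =-9*c^2 + 80*c + 100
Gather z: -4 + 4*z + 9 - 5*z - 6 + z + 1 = 0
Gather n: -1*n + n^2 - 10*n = n^2 - 11*n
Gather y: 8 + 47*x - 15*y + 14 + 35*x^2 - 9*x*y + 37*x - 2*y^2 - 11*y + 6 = 35*x^2 + 84*x - 2*y^2 + y*(-9*x - 26) + 28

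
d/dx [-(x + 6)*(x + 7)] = -2*x - 13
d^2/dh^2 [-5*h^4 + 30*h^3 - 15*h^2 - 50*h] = -60*h^2 + 180*h - 30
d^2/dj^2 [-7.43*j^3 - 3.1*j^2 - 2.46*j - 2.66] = -44.58*j - 6.2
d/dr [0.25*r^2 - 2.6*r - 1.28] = 0.5*r - 2.6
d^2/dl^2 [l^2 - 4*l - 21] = 2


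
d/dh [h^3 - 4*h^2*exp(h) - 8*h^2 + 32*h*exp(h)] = -4*h^2*exp(h) + 3*h^2 + 24*h*exp(h) - 16*h + 32*exp(h)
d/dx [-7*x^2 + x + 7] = 1 - 14*x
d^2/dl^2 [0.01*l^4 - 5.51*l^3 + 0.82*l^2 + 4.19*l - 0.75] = 0.12*l^2 - 33.06*l + 1.64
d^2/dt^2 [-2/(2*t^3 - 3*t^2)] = 12*(-12*(t - 1)^2 + (2*t - 3)*(2*t - 1))/(t^4*(2*t - 3)^3)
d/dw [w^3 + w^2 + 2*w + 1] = 3*w^2 + 2*w + 2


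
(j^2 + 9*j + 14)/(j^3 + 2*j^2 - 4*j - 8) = (j + 7)/(j^2 - 4)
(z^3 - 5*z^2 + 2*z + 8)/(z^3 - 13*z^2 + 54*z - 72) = (z^2 - z - 2)/(z^2 - 9*z + 18)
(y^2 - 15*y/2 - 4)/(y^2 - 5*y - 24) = (y + 1/2)/(y + 3)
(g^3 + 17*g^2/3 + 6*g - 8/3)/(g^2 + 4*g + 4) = (3*g^2 + 11*g - 4)/(3*(g + 2))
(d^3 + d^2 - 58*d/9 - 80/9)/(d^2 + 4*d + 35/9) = (3*d^2 - 2*d - 16)/(3*d + 7)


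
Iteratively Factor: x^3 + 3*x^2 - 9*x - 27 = (x + 3)*(x^2 - 9) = (x + 3)^2*(x - 3)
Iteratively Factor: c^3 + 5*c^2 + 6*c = (c)*(c^2 + 5*c + 6) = c*(c + 2)*(c + 3)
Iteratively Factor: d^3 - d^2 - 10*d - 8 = (d + 2)*(d^2 - 3*d - 4) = (d + 1)*(d + 2)*(d - 4)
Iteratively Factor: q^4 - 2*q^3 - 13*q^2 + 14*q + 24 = (q + 3)*(q^3 - 5*q^2 + 2*q + 8) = (q - 4)*(q + 3)*(q^2 - q - 2) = (q - 4)*(q + 1)*(q + 3)*(q - 2)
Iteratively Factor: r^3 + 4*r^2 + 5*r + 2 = (r + 1)*(r^2 + 3*r + 2) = (r + 1)^2*(r + 2)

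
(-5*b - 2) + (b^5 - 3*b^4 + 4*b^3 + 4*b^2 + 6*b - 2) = b^5 - 3*b^4 + 4*b^3 + 4*b^2 + b - 4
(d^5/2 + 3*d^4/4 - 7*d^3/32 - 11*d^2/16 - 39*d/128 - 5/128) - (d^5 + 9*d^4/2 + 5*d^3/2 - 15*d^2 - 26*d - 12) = -d^5/2 - 15*d^4/4 - 87*d^3/32 + 229*d^2/16 + 3289*d/128 + 1531/128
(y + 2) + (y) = 2*y + 2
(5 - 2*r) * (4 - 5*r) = 10*r^2 - 33*r + 20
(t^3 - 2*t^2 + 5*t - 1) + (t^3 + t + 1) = 2*t^3 - 2*t^2 + 6*t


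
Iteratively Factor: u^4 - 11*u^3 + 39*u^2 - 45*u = (u - 3)*(u^3 - 8*u^2 + 15*u) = u*(u - 3)*(u^2 - 8*u + 15) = u*(u - 3)^2*(u - 5)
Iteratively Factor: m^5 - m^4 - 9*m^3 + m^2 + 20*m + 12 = (m - 2)*(m^4 + m^3 - 7*m^2 - 13*m - 6) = (m - 2)*(m + 1)*(m^3 - 7*m - 6) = (m - 3)*(m - 2)*(m + 1)*(m^2 + 3*m + 2) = (m - 3)*(m - 2)*(m + 1)*(m + 2)*(m + 1)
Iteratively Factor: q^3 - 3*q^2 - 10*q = (q + 2)*(q^2 - 5*q) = (q - 5)*(q + 2)*(q)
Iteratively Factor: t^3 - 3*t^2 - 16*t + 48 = (t - 4)*(t^2 + t - 12) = (t - 4)*(t + 4)*(t - 3)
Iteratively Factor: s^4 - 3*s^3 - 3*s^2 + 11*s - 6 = (s - 1)*(s^3 - 2*s^2 - 5*s + 6) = (s - 3)*(s - 1)*(s^2 + s - 2) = (s - 3)*(s - 1)^2*(s + 2)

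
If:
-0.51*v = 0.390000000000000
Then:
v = -0.76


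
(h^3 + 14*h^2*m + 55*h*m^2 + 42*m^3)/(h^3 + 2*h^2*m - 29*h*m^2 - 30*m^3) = (h + 7*m)/(h - 5*m)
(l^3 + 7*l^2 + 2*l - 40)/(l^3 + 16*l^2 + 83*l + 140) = (l - 2)/(l + 7)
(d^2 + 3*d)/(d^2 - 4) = d*(d + 3)/(d^2 - 4)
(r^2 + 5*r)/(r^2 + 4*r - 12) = r*(r + 5)/(r^2 + 4*r - 12)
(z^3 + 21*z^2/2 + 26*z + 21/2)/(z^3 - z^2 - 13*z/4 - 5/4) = 2*(z^2 + 10*z + 21)/(2*z^2 - 3*z - 5)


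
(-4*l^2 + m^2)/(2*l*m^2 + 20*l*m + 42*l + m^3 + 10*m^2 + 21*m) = (-2*l + m)/(m^2 + 10*m + 21)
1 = 1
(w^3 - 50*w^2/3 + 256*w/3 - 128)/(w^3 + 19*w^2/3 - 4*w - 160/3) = (w^2 - 14*w + 48)/(w^2 + 9*w + 20)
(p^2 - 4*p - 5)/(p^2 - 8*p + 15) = (p + 1)/(p - 3)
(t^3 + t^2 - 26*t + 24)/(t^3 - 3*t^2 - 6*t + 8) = (t + 6)/(t + 2)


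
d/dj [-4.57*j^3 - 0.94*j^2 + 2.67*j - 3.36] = -13.71*j^2 - 1.88*j + 2.67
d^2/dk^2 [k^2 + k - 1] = 2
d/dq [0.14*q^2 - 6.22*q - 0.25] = 0.28*q - 6.22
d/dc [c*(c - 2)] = 2*c - 2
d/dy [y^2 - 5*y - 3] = 2*y - 5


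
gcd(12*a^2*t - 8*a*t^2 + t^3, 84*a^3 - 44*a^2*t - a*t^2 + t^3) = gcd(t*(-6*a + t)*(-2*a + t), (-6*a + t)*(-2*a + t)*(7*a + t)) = 12*a^2 - 8*a*t + t^2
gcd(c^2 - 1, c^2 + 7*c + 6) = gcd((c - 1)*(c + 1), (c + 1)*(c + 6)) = c + 1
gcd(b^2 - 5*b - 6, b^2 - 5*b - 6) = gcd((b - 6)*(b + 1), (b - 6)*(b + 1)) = b^2 - 5*b - 6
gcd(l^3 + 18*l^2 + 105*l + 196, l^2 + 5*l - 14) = l + 7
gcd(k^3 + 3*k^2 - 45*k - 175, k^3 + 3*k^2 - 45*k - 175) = k^3 + 3*k^2 - 45*k - 175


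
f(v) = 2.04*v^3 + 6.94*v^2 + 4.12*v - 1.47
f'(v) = 6.12*v^2 + 13.88*v + 4.12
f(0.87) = 8.71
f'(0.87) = 20.83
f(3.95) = 248.81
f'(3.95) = 154.43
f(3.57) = 194.51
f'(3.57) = 131.67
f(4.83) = 410.20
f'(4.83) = 213.93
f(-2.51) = -0.35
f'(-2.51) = 7.84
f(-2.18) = 1.40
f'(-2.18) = 2.95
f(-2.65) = -1.62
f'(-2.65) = 10.32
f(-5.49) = -152.47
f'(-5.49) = 112.38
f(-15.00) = -5386.77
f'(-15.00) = 1172.92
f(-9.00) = -963.57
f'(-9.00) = 374.92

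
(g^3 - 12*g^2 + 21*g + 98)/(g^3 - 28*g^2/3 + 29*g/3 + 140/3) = 3*(g^2 - 5*g - 14)/(3*g^2 - 7*g - 20)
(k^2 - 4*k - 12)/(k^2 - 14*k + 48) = (k + 2)/(k - 8)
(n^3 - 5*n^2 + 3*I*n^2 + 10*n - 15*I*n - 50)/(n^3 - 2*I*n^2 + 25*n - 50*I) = (n - 5)/(n - 5*I)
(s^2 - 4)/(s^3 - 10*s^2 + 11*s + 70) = (s - 2)/(s^2 - 12*s + 35)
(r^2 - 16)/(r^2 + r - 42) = (r^2 - 16)/(r^2 + r - 42)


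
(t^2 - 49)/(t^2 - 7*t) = (t + 7)/t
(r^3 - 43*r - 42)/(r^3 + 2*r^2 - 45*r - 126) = (r + 1)/(r + 3)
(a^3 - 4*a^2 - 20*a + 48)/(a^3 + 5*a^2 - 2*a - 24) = (a - 6)/(a + 3)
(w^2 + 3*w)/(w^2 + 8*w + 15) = w/(w + 5)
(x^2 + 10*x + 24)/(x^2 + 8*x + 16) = (x + 6)/(x + 4)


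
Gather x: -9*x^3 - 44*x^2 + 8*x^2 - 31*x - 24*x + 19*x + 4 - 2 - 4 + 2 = -9*x^3 - 36*x^2 - 36*x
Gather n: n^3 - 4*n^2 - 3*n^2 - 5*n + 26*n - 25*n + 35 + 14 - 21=n^3 - 7*n^2 - 4*n + 28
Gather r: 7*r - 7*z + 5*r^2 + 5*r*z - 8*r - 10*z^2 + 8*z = 5*r^2 + r*(5*z - 1) - 10*z^2 + z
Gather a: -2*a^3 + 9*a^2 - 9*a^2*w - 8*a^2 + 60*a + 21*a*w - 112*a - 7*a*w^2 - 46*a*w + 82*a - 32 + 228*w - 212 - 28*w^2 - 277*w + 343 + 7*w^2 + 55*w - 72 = -2*a^3 + a^2*(1 - 9*w) + a*(-7*w^2 - 25*w + 30) - 21*w^2 + 6*w + 27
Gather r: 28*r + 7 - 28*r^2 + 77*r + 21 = -28*r^2 + 105*r + 28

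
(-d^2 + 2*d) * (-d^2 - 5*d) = d^4 + 3*d^3 - 10*d^2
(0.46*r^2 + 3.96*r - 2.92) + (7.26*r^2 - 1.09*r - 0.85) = 7.72*r^2 + 2.87*r - 3.77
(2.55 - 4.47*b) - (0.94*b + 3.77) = -5.41*b - 1.22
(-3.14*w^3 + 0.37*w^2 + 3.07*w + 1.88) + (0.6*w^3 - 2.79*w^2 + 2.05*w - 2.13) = -2.54*w^3 - 2.42*w^2 + 5.12*w - 0.25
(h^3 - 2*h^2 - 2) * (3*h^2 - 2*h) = 3*h^5 - 8*h^4 + 4*h^3 - 6*h^2 + 4*h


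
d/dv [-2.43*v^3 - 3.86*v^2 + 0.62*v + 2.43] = -7.29*v^2 - 7.72*v + 0.62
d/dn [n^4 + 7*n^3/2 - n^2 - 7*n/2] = 4*n^3 + 21*n^2/2 - 2*n - 7/2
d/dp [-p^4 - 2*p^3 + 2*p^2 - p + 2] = -4*p^3 - 6*p^2 + 4*p - 1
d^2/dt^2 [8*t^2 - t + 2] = 16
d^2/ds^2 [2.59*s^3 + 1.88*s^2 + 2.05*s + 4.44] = 15.54*s + 3.76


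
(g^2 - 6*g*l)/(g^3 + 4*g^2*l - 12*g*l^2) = (g - 6*l)/(g^2 + 4*g*l - 12*l^2)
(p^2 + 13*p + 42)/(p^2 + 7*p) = (p + 6)/p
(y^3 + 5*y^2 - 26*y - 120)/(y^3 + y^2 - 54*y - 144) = (y^2 - y - 20)/(y^2 - 5*y - 24)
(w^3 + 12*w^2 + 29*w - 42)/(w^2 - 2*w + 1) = (w^2 + 13*w + 42)/(w - 1)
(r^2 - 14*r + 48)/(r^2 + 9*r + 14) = (r^2 - 14*r + 48)/(r^2 + 9*r + 14)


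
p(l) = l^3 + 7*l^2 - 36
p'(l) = 3*l^2 + 14*l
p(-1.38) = -25.30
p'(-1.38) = -13.61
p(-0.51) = -34.31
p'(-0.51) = -6.36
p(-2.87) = -1.98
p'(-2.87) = -15.47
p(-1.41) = -24.89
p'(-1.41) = -13.78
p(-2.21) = -12.61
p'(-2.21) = -16.29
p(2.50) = 23.38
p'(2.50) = 53.75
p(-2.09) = -14.55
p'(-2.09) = -16.16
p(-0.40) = -34.94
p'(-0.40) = -5.12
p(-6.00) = 0.00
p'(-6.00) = 24.00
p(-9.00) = -198.00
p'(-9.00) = 117.00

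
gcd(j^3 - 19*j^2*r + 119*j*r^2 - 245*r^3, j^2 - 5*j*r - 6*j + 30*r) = -j + 5*r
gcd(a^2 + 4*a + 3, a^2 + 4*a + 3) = a^2 + 4*a + 3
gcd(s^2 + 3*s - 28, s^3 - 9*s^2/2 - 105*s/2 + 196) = s + 7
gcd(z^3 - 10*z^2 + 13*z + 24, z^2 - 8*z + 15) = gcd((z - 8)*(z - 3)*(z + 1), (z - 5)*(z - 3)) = z - 3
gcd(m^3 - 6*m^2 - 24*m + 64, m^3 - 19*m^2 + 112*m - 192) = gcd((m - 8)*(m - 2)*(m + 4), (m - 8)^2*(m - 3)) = m - 8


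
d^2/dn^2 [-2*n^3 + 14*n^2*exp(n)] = 14*n^2*exp(n) + 56*n*exp(n) - 12*n + 28*exp(n)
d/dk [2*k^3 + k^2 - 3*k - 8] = 6*k^2 + 2*k - 3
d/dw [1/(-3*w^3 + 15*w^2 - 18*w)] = (w^2 - 10*w/3 + 2)/(w^2*(w^2 - 5*w + 6)^2)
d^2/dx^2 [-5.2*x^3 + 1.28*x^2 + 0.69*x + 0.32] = 2.56 - 31.2*x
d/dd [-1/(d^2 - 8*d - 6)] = 2*(d - 4)/(-d^2 + 8*d + 6)^2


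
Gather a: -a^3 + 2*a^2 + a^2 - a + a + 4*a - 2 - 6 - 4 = -a^3 + 3*a^2 + 4*a - 12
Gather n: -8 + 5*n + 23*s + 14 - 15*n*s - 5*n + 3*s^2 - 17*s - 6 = -15*n*s + 3*s^2 + 6*s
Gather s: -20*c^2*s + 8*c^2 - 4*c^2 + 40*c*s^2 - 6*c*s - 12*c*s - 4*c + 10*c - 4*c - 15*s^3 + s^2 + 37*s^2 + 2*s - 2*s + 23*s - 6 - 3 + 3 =4*c^2 + 2*c - 15*s^3 + s^2*(40*c + 38) + s*(-20*c^2 - 18*c + 23) - 6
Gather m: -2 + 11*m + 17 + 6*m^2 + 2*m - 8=6*m^2 + 13*m + 7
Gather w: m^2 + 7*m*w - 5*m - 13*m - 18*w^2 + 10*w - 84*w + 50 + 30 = m^2 - 18*m - 18*w^2 + w*(7*m - 74) + 80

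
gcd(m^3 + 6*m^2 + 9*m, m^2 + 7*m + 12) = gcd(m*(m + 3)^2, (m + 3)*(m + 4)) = m + 3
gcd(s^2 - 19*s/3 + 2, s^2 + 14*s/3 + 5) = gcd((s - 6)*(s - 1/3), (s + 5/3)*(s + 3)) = 1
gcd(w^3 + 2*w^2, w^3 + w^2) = w^2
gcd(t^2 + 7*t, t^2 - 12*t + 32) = 1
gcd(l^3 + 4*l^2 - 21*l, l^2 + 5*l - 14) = l + 7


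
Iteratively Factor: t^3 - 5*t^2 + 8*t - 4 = (t - 2)*(t^2 - 3*t + 2) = (t - 2)^2*(t - 1)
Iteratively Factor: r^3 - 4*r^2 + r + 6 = (r - 2)*(r^2 - 2*r - 3) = (r - 2)*(r + 1)*(r - 3)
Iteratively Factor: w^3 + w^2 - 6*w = (w)*(w^2 + w - 6) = w*(w + 3)*(w - 2)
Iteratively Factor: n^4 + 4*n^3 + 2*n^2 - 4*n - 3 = (n + 3)*(n^3 + n^2 - n - 1) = (n + 1)*(n + 3)*(n^2 - 1) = (n - 1)*(n + 1)*(n + 3)*(n + 1)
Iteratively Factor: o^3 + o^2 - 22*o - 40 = (o + 2)*(o^2 - o - 20) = (o - 5)*(o + 2)*(o + 4)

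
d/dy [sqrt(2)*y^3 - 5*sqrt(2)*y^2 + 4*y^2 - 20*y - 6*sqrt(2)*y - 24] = 3*sqrt(2)*y^2 - 10*sqrt(2)*y + 8*y - 20 - 6*sqrt(2)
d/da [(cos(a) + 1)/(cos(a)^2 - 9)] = (cos(a)^2 + 2*cos(a) + 9)*sin(a)/(cos(a)^2 - 9)^2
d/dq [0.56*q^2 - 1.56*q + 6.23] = 1.12*q - 1.56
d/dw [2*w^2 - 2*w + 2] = 4*w - 2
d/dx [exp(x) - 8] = exp(x)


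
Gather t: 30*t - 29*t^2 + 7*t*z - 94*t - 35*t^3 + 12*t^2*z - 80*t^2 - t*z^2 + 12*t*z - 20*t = -35*t^3 + t^2*(12*z - 109) + t*(-z^2 + 19*z - 84)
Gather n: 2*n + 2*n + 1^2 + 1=4*n + 2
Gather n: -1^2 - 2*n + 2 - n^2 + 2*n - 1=-n^2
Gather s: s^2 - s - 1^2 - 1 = s^2 - s - 2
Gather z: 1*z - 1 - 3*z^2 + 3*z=-3*z^2 + 4*z - 1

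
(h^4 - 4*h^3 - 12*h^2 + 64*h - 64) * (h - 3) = h^5 - 7*h^4 + 100*h^2 - 256*h + 192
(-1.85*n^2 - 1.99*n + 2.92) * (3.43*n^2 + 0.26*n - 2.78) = -6.3455*n^4 - 7.3067*n^3 + 14.6412*n^2 + 6.2914*n - 8.1176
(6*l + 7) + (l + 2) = 7*l + 9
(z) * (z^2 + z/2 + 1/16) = z^3 + z^2/2 + z/16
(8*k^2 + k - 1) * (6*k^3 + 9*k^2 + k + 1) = 48*k^5 + 78*k^4 + 11*k^3 - 1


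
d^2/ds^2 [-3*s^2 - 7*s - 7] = -6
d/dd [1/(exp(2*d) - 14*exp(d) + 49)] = 2*(7 - exp(d))*exp(d)/(exp(2*d) - 14*exp(d) + 49)^2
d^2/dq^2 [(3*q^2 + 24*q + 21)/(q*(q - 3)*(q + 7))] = 6*(q^3 + 3*q^2 - 9*q + 9)/(q^3*(q^3 - 9*q^2 + 27*q - 27))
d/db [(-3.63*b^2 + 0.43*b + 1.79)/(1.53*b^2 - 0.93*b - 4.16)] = (2.718*b^2 + 24.7242*b - 0.1241)/(2.3409*b^4 - 2.8458*b^3 - 11.8647*b^2 + 7.7376*b + 17.3056)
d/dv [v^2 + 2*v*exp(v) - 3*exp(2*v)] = 2*v*exp(v) + 2*v - 6*exp(2*v) + 2*exp(v)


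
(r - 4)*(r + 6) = r^2 + 2*r - 24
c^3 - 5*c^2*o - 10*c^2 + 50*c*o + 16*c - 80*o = (c - 8)*(c - 2)*(c - 5*o)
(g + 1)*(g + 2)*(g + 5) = g^3 + 8*g^2 + 17*g + 10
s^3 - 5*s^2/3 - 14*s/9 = s*(s - 7/3)*(s + 2/3)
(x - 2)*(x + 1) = x^2 - x - 2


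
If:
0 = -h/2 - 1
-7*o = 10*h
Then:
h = -2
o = 20/7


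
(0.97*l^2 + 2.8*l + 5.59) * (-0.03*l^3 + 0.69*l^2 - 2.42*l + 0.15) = -0.0291*l^5 + 0.5853*l^4 - 0.5831*l^3 - 2.7734*l^2 - 13.1078*l + 0.8385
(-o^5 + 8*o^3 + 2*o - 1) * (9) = -9*o^5 + 72*o^3 + 18*o - 9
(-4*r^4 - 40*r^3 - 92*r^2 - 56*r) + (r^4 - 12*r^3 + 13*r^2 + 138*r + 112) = -3*r^4 - 52*r^3 - 79*r^2 + 82*r + 112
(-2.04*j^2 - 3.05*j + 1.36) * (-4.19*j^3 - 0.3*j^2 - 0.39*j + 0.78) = 8.5476*j^5 + 13.3915*j^4 - 3.9878*j^3 - 0.8097*j^2 - 2.9094*j + 1.0608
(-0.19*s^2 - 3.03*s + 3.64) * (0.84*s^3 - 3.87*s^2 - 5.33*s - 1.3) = -0.1596*s^5 - 1.8099*s^4 + 15.7964*s^3 + 2.3101*s^2 - 15.4622*s - 4.732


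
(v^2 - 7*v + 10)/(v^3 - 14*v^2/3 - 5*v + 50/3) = 3*(v - 2)/(3*v^2 + v - 10)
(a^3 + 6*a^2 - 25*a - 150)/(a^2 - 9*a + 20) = (a^2 + 11*a + 30)/(a - 4)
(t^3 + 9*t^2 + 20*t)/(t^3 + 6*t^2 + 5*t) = (t + 4)/(t + 1)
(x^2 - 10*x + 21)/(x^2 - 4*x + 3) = (x - 7)/(x - 1)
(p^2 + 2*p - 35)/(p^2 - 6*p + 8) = (p^2 + 2*p - 35)/(p^2 - 6*p + 8)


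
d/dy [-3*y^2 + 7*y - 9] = 7 - 6*y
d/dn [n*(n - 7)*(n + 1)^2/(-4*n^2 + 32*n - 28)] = (-2*n^3 + n^2 + 4*n + 1)/(4*(n^2 - 2*n + 1))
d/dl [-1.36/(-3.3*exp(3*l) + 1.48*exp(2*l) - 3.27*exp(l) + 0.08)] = (-13.464*exp(2*l) + 4.0256*exp(l) - 4.4472)*exp(l)/(3.3*exp(3*l) - 1.48*exp(2*l) + 3.27*exp(l) - 0.08)^2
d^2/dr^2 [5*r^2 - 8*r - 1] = 10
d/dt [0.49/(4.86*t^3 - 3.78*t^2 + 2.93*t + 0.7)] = (-7.1442*t^2 + 3.7044*t - 1.4357)/(4.86*t^3 - 3.78*t^2 + 2.93*t + 0.7)^2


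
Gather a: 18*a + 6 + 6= 18*a + 12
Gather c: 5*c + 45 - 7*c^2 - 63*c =-7*c^2 - 58*c + 45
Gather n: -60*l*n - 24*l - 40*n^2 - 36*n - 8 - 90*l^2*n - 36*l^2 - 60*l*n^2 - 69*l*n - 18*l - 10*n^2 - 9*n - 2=-36*l^2 - 42*l + n^2*(-60*l - 50) + n*(-90*l^2 - 129*l - 45) - 10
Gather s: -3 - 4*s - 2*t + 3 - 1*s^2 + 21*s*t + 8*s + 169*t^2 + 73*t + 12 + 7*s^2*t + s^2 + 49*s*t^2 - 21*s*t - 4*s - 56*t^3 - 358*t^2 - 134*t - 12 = 7*s^2*t + 49*s*t^2 - 56*t^3 - 189*t^2 - 63*t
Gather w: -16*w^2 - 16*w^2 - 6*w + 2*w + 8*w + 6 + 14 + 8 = -32*w^2 + 4*w + 28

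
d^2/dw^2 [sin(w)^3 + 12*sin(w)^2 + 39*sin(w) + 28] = -9*sin(w)^3 - 48*sin(w)^2 - 33*sin(w) + 24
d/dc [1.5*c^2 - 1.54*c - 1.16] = 3.0*c - 1.54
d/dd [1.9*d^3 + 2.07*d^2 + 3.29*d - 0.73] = 5.7*d^2 + 4.14*d + 3.29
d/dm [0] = 0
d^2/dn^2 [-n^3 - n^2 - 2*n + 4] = -6*n - 2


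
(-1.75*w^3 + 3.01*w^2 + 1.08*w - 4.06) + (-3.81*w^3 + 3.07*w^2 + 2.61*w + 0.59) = -5.56*w^3 + 6.08*w^2 + 3.69*w - 3.47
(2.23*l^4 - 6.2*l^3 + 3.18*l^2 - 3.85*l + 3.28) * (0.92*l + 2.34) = 2.0516*l^5 - 0.485800000000001*l^4 - 11.5824*l^3 + 3.8992*l^2 - 5.9914*l + 7.6752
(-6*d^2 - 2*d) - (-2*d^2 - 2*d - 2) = 2 - 4*d^2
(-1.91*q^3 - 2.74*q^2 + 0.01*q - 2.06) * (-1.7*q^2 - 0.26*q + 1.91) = 3.247*q^5 + 5.1546*q^4 - 2.9527*q^3 - 1.734*q^2 + 0.5547*q - 3.9346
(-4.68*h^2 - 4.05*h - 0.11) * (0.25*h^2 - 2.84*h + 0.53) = -1.17*h^4 + 12.2787*h^3 + 8.9941*h^2 - 1.8341*h - 0.0583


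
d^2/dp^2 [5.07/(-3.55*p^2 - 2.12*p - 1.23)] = (127.78935*p^2 + 76.31364*p - 5.07*(7.1*p + 2.12)*(14.2*p + 4.24) + 44.27631)/(3.55*p^2 + 2.12*p + 1.23)^3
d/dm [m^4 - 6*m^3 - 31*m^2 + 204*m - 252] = 4*m^3 - 18*m^2 - 62*m + 204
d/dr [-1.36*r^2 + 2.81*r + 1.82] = 2.81 - 2.72*r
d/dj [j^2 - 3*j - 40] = 2*j - 3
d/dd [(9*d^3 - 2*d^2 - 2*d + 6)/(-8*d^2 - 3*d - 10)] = 2*(-36*d^4 - 27*d^3 - 140*d^2 + 68*d + 19)/(64*d^4 + 48*d^3 + 169*d^2 + 60*d + 100)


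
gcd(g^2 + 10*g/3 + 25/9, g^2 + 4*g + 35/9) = g + 5/3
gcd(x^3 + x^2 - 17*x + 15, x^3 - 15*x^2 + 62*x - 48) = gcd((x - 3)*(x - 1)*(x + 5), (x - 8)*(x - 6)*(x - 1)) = x - 1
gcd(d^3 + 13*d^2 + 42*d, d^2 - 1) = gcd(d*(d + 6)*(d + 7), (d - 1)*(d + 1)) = 1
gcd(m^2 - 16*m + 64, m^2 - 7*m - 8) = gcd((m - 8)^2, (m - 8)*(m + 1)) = m - 8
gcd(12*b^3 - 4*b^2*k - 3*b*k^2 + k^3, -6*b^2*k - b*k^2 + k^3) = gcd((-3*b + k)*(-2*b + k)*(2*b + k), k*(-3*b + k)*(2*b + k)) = 6*b^2 + b*k - k^2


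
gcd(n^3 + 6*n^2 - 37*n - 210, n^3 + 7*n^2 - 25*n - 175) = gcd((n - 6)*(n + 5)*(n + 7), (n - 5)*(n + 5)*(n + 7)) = n^2 + 12*n + 35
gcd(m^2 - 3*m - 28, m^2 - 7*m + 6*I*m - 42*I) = m - 7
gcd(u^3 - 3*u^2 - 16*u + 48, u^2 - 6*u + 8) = u - 4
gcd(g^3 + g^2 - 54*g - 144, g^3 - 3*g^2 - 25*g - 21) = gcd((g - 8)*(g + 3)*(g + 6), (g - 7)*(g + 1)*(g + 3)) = g + 3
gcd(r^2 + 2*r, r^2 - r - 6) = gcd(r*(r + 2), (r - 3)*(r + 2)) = r + 2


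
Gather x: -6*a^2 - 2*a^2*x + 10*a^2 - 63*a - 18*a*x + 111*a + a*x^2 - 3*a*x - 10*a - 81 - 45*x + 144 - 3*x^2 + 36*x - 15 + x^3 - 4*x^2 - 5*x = 4*a^2 + 38*a + x^3 + x^2*(a - 7) + x*(-2*a^2 - 21*a - 14) + 48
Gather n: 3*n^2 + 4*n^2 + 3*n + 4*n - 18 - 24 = 7*n^2 + 7*n - 42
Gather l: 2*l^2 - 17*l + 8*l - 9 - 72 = 2*l^2 - 9*l - 81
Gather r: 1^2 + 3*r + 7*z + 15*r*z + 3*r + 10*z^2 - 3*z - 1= r*(15*z + 6) + 10*z^2 + 4*z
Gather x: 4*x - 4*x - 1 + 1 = 0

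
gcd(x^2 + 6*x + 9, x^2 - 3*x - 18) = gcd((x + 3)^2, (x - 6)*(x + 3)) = x + 3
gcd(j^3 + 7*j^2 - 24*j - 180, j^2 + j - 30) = j^2 + j - 30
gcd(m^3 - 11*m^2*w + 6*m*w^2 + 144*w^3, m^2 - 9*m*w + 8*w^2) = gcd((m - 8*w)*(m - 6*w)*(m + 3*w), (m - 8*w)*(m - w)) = -m + 8*w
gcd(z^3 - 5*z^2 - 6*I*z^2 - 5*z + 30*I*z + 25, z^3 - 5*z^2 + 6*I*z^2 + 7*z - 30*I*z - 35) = z^2 + z*(-5 - I) + 5*I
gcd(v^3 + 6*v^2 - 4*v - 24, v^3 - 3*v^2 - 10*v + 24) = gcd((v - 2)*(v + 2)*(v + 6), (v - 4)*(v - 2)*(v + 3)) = v - 2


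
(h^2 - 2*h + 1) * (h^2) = h^4 - 2*h^3 + h^2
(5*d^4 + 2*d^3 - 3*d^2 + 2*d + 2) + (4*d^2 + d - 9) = 5*d^4 + 2*d^3 + d^2 + 3*d - 7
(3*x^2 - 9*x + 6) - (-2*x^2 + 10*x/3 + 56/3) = 5*x^2 - 37*x/3 - 38/3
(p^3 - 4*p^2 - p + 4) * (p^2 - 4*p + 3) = p^5 - 8*p^4 + 18*p^3 - 4*p^2 - 19*p + 12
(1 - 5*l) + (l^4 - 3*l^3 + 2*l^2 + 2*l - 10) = l^4 - 3*l^3 + 2*l^2 - 3*l - 9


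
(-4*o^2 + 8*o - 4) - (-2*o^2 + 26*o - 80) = -2*o^2 - 18*o + 76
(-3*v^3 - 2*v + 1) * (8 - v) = 3*v^4 - 24*v^3 + 2*v^2 - 17*v + 8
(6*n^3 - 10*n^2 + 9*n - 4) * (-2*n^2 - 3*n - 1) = -12*n^5 + 2*n^4 + 6*n^3 - 9*n^2 + 3*n + 4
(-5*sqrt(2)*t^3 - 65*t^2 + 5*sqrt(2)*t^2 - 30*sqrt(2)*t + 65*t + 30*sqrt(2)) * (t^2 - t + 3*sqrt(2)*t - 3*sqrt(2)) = -5*sqrt(2)*t^5 - 95*t^4 + 10*sqrt(2)*t^4 - 230*sqrt(2)*t^3 + 190*t^3 - 275*t^2 + 450*sqrt(2)*t^2 - 225*sqrt(2)*t + 360*t - 180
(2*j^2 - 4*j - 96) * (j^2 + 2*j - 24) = 2*j^4 - 152*j^2 - 96*j + 2304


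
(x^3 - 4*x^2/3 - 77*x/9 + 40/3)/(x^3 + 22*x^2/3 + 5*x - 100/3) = (x^2 + x/3 - 8)/(x^2 + 9*x + 20)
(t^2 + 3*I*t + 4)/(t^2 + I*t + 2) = (t + 4*I)/(t + 2*I)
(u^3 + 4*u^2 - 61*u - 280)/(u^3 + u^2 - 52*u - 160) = (u + 7)/(u + 4)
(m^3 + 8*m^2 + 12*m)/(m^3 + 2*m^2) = (m + 6)/m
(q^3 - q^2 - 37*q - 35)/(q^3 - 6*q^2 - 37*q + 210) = (q^2 + 6*q + 5)/(q^2 + q - 30)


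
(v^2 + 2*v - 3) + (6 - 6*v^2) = -5*v^2 + 2*v + 3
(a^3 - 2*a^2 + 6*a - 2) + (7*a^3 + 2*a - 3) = 8*a^3 - 2*a^2 + 8*a - 5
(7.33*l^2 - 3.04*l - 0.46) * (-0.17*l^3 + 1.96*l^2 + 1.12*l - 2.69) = -1.2461*l^5 + 14.8836*l^4 + 2.3294*l^3 - 24.0241*l^2 + 7.6624*l + 1.2374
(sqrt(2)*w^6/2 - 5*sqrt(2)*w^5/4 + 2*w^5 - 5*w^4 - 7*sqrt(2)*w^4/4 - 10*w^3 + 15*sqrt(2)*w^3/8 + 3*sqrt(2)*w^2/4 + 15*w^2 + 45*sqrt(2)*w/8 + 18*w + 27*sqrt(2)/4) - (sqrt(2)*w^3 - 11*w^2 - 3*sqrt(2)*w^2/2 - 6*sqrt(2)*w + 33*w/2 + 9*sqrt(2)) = sqrt(2)*w^6/2 - 5*sqrt(2)*w^5/4 + 2*w^5 - 5*w^4 - 7*sqrt(2)*w^4/4 - 10*w^3 + 7*sqrt(2)*w^3/8 + 9*sqrt(2)*w^2/4 + 26*w^2 + 3*w/2 + 93*sqrt(2)*w/8 - 9*sqrt(2)/4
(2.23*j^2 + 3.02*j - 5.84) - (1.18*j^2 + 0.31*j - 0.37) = 1.05*j^2 + 2.71*j - 5.47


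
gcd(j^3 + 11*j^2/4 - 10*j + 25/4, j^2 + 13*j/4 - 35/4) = j + 5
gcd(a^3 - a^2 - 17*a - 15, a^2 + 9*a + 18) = a + 3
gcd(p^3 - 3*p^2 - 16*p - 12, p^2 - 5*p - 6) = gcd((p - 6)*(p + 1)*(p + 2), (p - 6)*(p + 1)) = p^2 - 5*p - 6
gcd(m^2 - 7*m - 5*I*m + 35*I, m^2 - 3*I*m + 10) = m - 5*I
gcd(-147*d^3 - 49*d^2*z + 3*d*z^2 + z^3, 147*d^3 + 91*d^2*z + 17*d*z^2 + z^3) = 21*d^2 + 10*d*z + z^2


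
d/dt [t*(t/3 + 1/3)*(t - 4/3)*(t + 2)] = 4*t^3/3 + 5*t^2/3 - 4*t/3 - 8/9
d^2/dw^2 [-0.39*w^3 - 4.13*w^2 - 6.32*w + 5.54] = -2.34*w - 8.26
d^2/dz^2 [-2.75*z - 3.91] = 0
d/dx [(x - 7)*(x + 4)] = 2*x - 3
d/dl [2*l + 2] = 2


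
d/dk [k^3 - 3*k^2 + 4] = 3*k*(k - 2)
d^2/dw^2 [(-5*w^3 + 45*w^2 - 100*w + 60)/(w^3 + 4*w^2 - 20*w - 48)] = 10*(13*w^6 - 120*w^5 + 84*w^4 + 2816*w^3 - 3600*w^2 - 19584*w + 47040)/(w^9 + 12*w^8 - 12*w^7 - 560*w^6 - 912*w^5 + 8256*w^4 + 21952*w^3 - 29952*w^2 - 138240*w - 110592)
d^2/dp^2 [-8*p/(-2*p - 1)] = -32/(2*p + 1)^3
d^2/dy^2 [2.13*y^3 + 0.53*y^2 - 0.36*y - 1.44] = 12.78*y + 1.06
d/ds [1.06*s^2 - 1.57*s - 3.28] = 2.12*s - 1.57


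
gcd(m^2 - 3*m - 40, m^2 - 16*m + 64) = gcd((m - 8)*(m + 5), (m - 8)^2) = m - 8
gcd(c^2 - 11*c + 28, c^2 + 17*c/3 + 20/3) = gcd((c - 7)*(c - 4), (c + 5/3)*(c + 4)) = 1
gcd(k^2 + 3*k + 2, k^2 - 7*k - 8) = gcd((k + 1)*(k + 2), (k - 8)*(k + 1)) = k + 1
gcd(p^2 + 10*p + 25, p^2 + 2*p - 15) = p + 5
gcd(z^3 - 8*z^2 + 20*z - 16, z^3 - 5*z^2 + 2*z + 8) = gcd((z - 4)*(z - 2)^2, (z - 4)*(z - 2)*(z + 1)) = z^2 - 6*z + 8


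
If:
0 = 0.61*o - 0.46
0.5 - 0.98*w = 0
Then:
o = 0.75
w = 0.51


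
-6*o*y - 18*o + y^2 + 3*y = (-6*o + y)*(y + 3)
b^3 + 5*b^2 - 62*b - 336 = (b - 8)*(b + 6)*(b + 7)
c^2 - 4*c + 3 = (c - 3)*(c - 1)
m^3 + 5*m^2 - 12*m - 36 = (m - 3)*(m + 2)*(m + 6)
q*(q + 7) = q^2 + 7*q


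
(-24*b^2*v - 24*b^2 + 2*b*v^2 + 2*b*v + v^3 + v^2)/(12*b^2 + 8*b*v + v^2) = (-4*b*v - 4*b + v^2 + v)/(2*b + v)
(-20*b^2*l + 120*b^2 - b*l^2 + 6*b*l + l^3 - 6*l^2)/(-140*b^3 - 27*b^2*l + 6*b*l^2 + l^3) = (l - 6)/(7*b + l)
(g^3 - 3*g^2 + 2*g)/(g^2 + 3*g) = (g^2 - 3*g + 2)/(g + 3)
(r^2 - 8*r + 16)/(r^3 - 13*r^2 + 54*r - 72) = (r - 4)/(r^2 - 9*r + 18)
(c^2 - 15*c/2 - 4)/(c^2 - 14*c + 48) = (c + 1/2)/(c - 6)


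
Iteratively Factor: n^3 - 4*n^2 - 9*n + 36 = (n - 3)*(n^2 - n - 12) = (n - 4)*(n - 3)*(n + 3)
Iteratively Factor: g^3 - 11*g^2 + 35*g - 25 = (g - 5)*(g^2 - 6*g + 5) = (g - 5)*(g - 1)*(g - 5)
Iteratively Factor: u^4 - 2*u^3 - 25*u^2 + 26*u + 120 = (u + 2)*(u^3 - 4*u^2 - 17*u + 60) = (u - 5)*(u + 2)*(u^2 + u - 12) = (u - 5)*(u + 2)*(u + 4)*(u - 3)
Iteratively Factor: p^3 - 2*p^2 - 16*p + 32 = (p + 4)*(p^2 - 6*p + 8) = (p - 4)*(p + 4)*(p - 2)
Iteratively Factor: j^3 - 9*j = (j - 3)*(j^2 + 3*j) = j*(j - 3)*(j + 3)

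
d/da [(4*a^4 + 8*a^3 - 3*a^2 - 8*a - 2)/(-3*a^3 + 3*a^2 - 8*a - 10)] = (-12*a^6 + 24*a^5 - 81*a^4 - 336*a^3 - 210*a^2 + 72*a + 64)/(9*a^6 - 18*a^5 + 57*a^4 + 12*a^3 + 4*a^2 + 160*a + 100)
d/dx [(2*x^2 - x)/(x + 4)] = 2*(x^2 + 8*x - 2)/(x^2 + 8*x + 16)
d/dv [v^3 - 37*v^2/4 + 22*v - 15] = 3*v^2 - 37*v/2 + 22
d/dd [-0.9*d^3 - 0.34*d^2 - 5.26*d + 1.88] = -2.7*d^2 - 0.68*d - 5.26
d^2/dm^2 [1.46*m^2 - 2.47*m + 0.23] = 2.92000000000000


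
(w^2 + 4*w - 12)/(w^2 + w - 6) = (w + 6)/(w + 3)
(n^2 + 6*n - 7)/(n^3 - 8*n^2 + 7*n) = (n + 7)/(n*(n - 7))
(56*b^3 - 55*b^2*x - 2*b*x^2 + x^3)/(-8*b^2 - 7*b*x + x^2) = (-7*b^2 + 6*b*x + x^2)/(b + x)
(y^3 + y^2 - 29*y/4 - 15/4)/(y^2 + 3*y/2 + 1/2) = (2*y^2 + y - 15)/(2*(y + 1))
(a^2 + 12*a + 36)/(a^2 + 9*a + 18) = (a + 6)/(a + 3)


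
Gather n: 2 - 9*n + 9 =11 - 9*n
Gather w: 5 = 5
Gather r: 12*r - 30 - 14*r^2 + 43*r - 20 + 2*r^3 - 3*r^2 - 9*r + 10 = 2*r^3 - 17*r^2 + 46*r - 40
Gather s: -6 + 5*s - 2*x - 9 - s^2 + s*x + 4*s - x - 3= -s^2 + s*(x + 9) - 3*x - 18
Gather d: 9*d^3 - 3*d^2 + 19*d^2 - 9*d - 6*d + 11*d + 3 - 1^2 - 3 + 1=9*d^3 + 16*d^2 - 4*d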